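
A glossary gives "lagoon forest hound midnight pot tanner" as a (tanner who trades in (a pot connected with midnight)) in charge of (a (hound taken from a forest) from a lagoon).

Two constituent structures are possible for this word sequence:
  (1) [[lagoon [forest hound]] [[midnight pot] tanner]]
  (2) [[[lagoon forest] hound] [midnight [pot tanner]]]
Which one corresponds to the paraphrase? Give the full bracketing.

[[lagoon [forest hound]] [[midnight pot] tanner]]

The paraphrase's head is the "tanner" part ("midnight pot tanner"); its modifier is "lagoon forest hound".
That top-level split, carried through the inner groups, gives [[lagoon [forest hound]] [[midnight pot] tanner]].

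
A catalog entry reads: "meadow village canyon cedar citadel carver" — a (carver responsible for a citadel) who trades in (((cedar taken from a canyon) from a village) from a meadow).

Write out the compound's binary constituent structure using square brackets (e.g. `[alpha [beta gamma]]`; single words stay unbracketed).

[[meadow [village [canyon cedar]]] [citadel carver]]

Whole compound: head "carver" (specifically "citadel carver"), modifier "meadow village canyon cedar".
Inside "meadow village canyon cedar": head "cedar" (specifically "village canyon cedar"), modifier "meadow".
Inside "village canyon cedar": head "cedar" (specifically "canyon cedar"), modifier "village".
Inside "canyon cedar": head "cedar", modifier "canyon".
Inside "citadel carver": head "carver", modifier "citadel".
Putting it together: [[meadow [village [canyon cedar]]] [citadel carver]].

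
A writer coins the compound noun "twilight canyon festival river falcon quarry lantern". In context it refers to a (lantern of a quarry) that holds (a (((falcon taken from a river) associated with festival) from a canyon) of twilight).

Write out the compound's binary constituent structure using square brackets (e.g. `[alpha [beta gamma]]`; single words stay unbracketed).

Whole compound: head "lantern" (specifically "quarry lantern"), modifier "twilight canyon festival river falcon".
Inside "twilight canyon festival river falcon": head "falcon" (specifically "canyon festival river falcon"), modifier "twilight".
Inside "canyon festival river falcon": head "falcon" (specifically "festival river falcon"), modifier "canyon".
Inside "festival river falcon": head "falcon" (specifically "river falcon"), modifier "festival".
Inside "river falcon": head "falcon", modifier "river".
Inside "quarry lantern": head "lantern", modifier "quarry".
Putting it together: [[twilight [canyon [festival [river falcon]]]] [quarry lantern]].

[[twilight [canyon [festival [river falcon]]]] [quarry lantern]]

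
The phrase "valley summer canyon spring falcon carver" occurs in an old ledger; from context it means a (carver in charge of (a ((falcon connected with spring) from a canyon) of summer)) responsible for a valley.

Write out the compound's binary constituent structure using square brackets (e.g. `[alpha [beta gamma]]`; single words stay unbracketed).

Whole compound: head "carver" (specifically "summer canyon spring falcon carver"), modifier "valley".
Inside "summer canyon spring falcon carver": head "carver", modifier "summer canyon spring falcon".
Inside "summer canyon spring falcon": head "falcon" (specifically "canyon spring falcon"), modifier "summer".
Inside "canyon spring falcon": head "falcon" (specifically "spring falcon"), modifier "canyon".
Inside "spring falcon": head "falcon", modifier "spring".
Putting it together: [valley [[summer [canyon [spring falcon]]] carver]].

[valley [[summer [canyon [spring falcon]]] carver]]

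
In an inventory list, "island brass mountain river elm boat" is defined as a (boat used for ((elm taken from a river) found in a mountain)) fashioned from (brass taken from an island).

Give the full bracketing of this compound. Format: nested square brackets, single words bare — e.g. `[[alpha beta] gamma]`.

Whole compound: head "boat" (specifically "mountain river elm boat"), modifier "island brass".
"island brass" → head "brass", modifier "island".
"mountain river elm boat" → head "boat", modifier "mountain river elm".
"mountain river elm" → head "elm" (specifically "river elm"), modifier "mountain".
"river elm" → head "elm", modifier "river".
Assembled: [[island brass] [[mountain [river elm]] boat]].

[[island brass] [[mountain [river elm]] boat]]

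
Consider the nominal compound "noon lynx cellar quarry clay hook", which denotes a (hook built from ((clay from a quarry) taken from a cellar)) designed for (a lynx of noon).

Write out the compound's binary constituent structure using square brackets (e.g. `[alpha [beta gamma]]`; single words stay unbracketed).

Whole compound: head "hook" (specifically "cellar quarry clay hook"), modifier "noon lynx".
Inside "noon lynx": head "lynx", modifier "noon".
Inside "cellar quarry clay hook": head "hook", modifier "cellar quarry clay".
Inside "cellar quarry clay": head "clay" (specifically "quarry clay"), modifier "cellar".
Inside "quarry clay": head "clay", modifier "quarry".
Putting it together: [[noon lynx] [[cellar [quarry clay]] hook]].

[[noon lynx] [[cellar [quarry clay]] hook]]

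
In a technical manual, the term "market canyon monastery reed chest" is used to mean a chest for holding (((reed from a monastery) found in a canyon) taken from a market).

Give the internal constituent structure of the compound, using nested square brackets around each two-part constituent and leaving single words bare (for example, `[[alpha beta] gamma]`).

The outermost head in the paraphrase is "chest", modified by "market canyon monastery reed".
"market canyon monastery reed" → head "reed" (specifically "canyon monastery reed"), modifier "market".
"canyon monastery reed" → head "reed" (specifically "monastery reed"), modifier "canyon".
"monastery reed" → head "reed", modifier "monastery".
So the structure is [[market [canyon [monastery reed]]] chest].

[[market [canyon [monastery reed]]] chest]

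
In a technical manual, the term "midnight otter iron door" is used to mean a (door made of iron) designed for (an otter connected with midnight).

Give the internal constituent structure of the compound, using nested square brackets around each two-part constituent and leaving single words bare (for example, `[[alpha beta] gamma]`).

[[midnight otter] [iron door]]

Whole compound: head "door" (specifically "iron door"), modifier "midnight otter".
"midnight otter" → head "otter", modifier "midnight".
"iron door" → head "door", modifier "iron".
So the structure is [[midnight otter] [iron door]].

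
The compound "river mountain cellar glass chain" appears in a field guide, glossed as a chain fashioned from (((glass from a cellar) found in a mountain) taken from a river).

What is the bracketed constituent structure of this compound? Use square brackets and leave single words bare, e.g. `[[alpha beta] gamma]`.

[[river [mountain [cellar glass]]] chain]

Overall it is a kind of chain; the modifier is "river mountain cellar glass".
"river mountain cellar glass" → head "glass" (specifically "mountain cellar glass"), modifier "river".
"mountain cellar glass" → head "glass" (specifically "cellar glass"), modifier "mountain".
"cellar glass" → head "glass", modifier "cellar".
So the structure is [[river [mountain [cellar glass]]] chain].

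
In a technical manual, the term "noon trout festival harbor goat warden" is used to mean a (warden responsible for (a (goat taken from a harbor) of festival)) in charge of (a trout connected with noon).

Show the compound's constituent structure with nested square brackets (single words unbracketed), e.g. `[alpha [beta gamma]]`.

[[noon trout] [[festival [harbor goat]] warden]]

Whole compound: head "warden" (specifically "festival harbor goat warden"), modifier "noon trout".
Inside "noon trout": head "trout", modifier "noon".
Inside "festival harbor goat warden": head "warden", modifier "festival harbor goat".
Inside "festival harbor goat": head "goat" (specifically "harbor goat"), modifier "festival".
Inside "harbor goat": head "goat", modifier "harbor".
So the structure is [[noon trout] [[festival [harbor goat]] warden]].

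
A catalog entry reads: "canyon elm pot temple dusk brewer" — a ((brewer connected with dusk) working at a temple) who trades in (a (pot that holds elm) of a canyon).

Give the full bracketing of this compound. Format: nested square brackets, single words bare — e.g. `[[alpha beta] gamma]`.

Whole compound: head "brewer" (specifically "temple dusk brewer"), modifier "canyon elm pot".
Inside "canyon elm pot": head "pot" (specifically "elm pot"), modifier "canyon".
Inside "elm pot": head "pot", modifier "elm".
Inside "temple dusk brewer": head "brewer" (specifically "dusk brewer"), modifier "temple".
Inside "dusk brewer": head "brewer", modifier "dusk".
Putting it together: [[canyon [elm pot]] [temple [dusk brewer]]].

[[canyon [elm pot]] [temple [dusk brewer]]]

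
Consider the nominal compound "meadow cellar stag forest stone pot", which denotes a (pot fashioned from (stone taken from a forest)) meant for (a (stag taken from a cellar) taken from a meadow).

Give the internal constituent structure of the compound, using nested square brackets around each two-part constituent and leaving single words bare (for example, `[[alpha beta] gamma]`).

At the top level: head "pot" (specifically "forest stone pot"); modifier "meadow cellar stag".
Within "meadow cellar stag", the head is "stag" (specifically "cellar stag") and the modifier is "meadow".
Within "cellar stag", the head is "stag" and the modifier is "cellar".
Within "forest stone pot", the head is "pot" and the modifier is "forest stone".
Within "forest stone", the head is "stone" and the modifier is "forest".
Putting it together: [[meadow [cellar stag]] [[forest stone] pot]].

[[meadow [cellar stag]] [[forest stone] pot]]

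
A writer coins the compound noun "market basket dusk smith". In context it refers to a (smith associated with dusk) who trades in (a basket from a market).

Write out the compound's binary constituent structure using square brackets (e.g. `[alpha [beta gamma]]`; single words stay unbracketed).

[[market basket] [dusk smith]]

The outermost head in the paraphrase is "smith" (specifically "dusk smith"), modified by "market basket".
Within "market basket", the head is "basket" and the modifier is "market".
Within "dusk smith", the head is "smith" and the modifier is "dusk".
Putting it together: [[market basket] [dusk smith]].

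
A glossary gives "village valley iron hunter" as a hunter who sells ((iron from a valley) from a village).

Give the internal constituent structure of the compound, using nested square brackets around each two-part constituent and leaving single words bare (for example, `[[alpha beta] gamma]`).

[[village [valley iron]] hunter]

At the top level: head "hunter"; modifier "village valley iron".
Inside "village valley iron": head "iron" (specifically "valley iron"), modifier "village".
Inside "valley iron": head "iron", modifier "valley".
Putting it together: [[village [valley iron]] hunter].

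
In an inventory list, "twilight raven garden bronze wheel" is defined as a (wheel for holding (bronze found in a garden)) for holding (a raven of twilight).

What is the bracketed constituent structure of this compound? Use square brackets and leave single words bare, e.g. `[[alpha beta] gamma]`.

[[twilight raven] [[garden bronze] wheel]]

Overall it is a kind of wheel (specifically "garden bronze wheel"); the modifier is "twilight raven".
"twilight raven" → head "raven", modifier "twilight".
"garden bronze wheel" → head "wheel", modifier "garden bronze".
"garden bronze" → head "bronze", modifier "garden".
Putting it together: [[twilight raven] [[garden bronze] wheel]].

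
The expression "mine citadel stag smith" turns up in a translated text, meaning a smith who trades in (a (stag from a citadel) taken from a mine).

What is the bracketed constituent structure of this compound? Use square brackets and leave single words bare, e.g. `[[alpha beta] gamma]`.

Overall it is a kind of smith; the modifier is "mine citadel stag".
Within "mine citadel stag", the head is "stag" (specifically "citadel stag") and the modifier is "mine".
Within "citadel stag", the head is "stag" and the modifier is "citadel".
Assembled: [[mine [citadel stag]] smith].

[[mine [citadel stag]] smith]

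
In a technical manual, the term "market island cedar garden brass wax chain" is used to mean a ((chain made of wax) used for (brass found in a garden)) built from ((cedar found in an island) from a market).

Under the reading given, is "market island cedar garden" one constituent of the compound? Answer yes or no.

The top-level split is [market island cedar] [garden brass wax chain]; the full structure is [[market [island cedar]] [[garden brass] [wax chain]]].
"market island cedar garden" straddles a constituent boundary, so it is not a single unit.

no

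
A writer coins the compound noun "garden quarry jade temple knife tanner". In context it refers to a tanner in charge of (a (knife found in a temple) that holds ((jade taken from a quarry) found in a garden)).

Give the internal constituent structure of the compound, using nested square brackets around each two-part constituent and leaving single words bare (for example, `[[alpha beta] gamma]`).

[[[garden [quarry jade]] [temple knife]] tanner]

Whole compound: head "tanner", modifier "garden quarry jade temple knife".
Within "garden quarry jade temple knife", the head is "knife" (specifically "temple knife") and the modifier is "garden quarry jade".
Within "garden quarry jade", the head is "jade" (specifically "quarry jade") and the modifier is "garden".
Within "quarry jade", the head is "jade" and the modifier is "quarry".
Within "temple knife", the head is "knife" and the modifier is "temple".
So the structure is [[[garden [quarry jade]] [temple knife]] tanner].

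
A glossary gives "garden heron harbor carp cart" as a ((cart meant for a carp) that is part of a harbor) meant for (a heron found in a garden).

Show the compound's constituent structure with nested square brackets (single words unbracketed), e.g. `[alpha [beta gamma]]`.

Overall it is a kind of cart (specifically "harbor carp cart"); the modifier is "garden heron".
"garden heron" → head "heron", modifier "garden".
"harbor carp cart" → head "cart" (specifically "carp cart"), modifier "harbor".
"carp cart" → head "cart", modifier "carp".
Putting it together: [[garden heron] [harbor [carp cart]]].

[[garden heron] [harbor [carp cart]]]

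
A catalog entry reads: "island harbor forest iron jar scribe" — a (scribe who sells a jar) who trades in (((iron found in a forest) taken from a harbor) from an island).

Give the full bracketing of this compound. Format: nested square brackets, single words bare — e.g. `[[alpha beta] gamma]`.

[[island [harbor [forest iron]]] [jar scribe]]

Overall it is a kind of scribe (specifically "jar scribe"); the modifier is "island harbor forest iron".
Inside "island harbor forest iron": head "iron" (specifically "harbor forest iron"), modifier "island".
Inside "harbor forest iron": head "iron" (specifically "forest iron"), modifier "harbor".
Inside "forest iron": head "iron", modifier "forest".
Inside "jar scribe": head "scribe", modifier "jar".
So the structure is [[island [harbor [forest iron]]] [jar scribe]].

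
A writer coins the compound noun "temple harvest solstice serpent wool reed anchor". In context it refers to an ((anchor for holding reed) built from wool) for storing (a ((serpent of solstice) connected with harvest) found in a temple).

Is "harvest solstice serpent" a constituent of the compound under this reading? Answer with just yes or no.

yes

The paraphrase groups the words so that "harvest solstice serpent" is one unit: it corresponds to a single parenthesized sub-phrase.
The full structure is [[temple [harvest [solstice serpent]]] [wool [reed anchor]]], in which [harvest solstice serpent] is a constituent.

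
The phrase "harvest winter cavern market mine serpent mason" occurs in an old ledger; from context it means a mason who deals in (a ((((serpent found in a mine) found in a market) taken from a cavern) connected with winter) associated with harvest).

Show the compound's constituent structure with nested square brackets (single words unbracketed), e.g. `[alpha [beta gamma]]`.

[[harvest [winter [cavern [market [mine serpent]]]]] mason]

Overall it is a kind of mason; the modifier is "harvest winter cavern market mine serpent".
Inside "harvest winter cavern market mine serpent": head "serpent" (specifically "winter cavern market mine serpent"), modifier "harvest".
Inside "winter cavern market mine serpent": head "serpent" (specifically "cavern market mine serpent"), modifier "winter".
Inside "cavern market mine serpent": head "serpent" (specifically "market mine serpent"), modifier "cavern".
Inside "market mine serpent": head "serpent" (specifically "mine serpent"), modifier "market".
Inside "mine serpent": head "serpent", modifier "mine".
Assembled: [[harvest [winter [cavern [market [mine serpent]]]]] mason].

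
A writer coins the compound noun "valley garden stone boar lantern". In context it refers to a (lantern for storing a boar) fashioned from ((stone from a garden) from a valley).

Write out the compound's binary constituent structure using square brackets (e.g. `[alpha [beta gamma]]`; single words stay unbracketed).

Overall it is a kind of lantern (specifically "boar lantern"); the modifier is "valley garden stone".
"valley garden stone" → head "stone" (specifically "garden stone"), modifier "valley".
"garden stone" → head "stone", modifier "garden".
"boar lantern" → head "lantern", modifier "boar".
Assembled: [[valley [garden stone]] [boar lantern]].

[[valley [garden stone]] [boar lantern]]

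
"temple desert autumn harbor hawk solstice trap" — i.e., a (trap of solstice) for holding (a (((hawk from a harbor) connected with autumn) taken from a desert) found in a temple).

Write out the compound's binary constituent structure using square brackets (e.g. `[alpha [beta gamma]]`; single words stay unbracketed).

Whole compound: head "trap" (specifically "solstice trap"), modifier "temple desert autumn harbor hawk".
Inside "temple desert autumn harbor hawk": head "hawk" (specifically "desert autumn harbor hawk"), modifier "temple".
Inside "desert autumn harbor hawk": head "hawk" (specifically "autumn harbor hawk"), modifier "desert".
Inside "autumn harbor hawk": head "hawk" (specifically "harbor hawk"), modifier "autumn".
Inside "harbor hawk": head "hawk", modifier "harbor".
Inside "solstice trap": head "trap", modifier "solstice".
Assembled: [[temple [desert [autumn [harbor hawk]]]] [solstice trap]].

[[temple [desert [autumn [harbor hawk]]]] [solstice trap]]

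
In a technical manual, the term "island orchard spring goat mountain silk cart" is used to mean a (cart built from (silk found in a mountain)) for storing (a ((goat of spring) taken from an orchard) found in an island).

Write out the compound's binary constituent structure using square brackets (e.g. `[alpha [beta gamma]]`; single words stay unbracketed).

Overall it is a kind of cart (specifically "mountain silk cart"); the modifier is "island orchard spring goat".
Within "island orchard spring goat", the head is "goat" (specifically "orchard spring goat") and the modifier is "island".
Within "orchard spring goat", the head is "goat" (specifically "spring goat") and the modifier is "orchard".
Within "spring goat", the head is "goat" and the modifier is "spring".
Within "mountain silk cart", the head is "cart" and the modifier is "mountain silk".
Within "mountain silk", the head is "silk" and the modifier is "mountain".
Assembled: [[island [orchard [spring goat]]] [[mountain silk] cart]].

[[island [orchard [spring goat]]] [[mountain silk] cart]]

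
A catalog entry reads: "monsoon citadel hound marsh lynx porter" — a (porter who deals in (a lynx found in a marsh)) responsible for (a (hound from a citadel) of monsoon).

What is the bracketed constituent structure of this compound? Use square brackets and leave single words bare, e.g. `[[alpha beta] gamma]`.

The outermost head in the paraphrase is "porter" (specifically "marsh lynx porter"), modified by "monsoon citadel hound".
"monsoon citadel hound" → head "hound" (specifically "citadel hound"), modifier "monsoon".
"citadel hound" → head "hound", modifier "citadel".
"marsh lynx porter" → head "porter", modifier "marsh lynx".
"marsh lynx" → head "lynx", modifier "marsh".
So the structure is [[monsoon [citadel hound]] [[marsh lynx] porter]].

[[monsoon [citadel hound]] [[marsh lynx] porter]]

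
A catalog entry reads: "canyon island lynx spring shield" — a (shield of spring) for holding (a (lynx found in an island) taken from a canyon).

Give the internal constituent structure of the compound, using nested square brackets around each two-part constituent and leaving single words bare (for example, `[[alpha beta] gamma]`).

At the top level: head "shield" (specifically "spring shield"); modifier "canyon island lynx".
Within "canyon island lynx", the head is "lynx" (specifically "island lynx") and the modifier is "canyon".
Within "island lynx", the head is "lynx" and the modifier is "island".
Within "spring shield", the head is "shield" and the modifier is "spring".
Assembled: [[canyon [island lynx]] [spring shield]].

[[canyon [island lynx]] [spring shield]]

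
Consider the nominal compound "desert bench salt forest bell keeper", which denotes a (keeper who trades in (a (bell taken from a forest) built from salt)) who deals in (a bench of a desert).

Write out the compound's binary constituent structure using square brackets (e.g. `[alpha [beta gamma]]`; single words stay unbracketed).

At the top level: head "keeper" (specifically "salt forest bell keeper"); modifier "desert bench".
"desert bench" → head "bench", modifier "desert".
"salt forest bell keeper" → head "keeper", modifier "salt forest bell".
"salt forest bell" → head "bell" (specifically "forest bell"), modifier "salt".
"forest bell" → head "bell", modifier "forest".
Assembled: [[desert bench] [[salt [forest bell]] keeper]].

[[desert bench] [[salt [forest bell]] keeper]]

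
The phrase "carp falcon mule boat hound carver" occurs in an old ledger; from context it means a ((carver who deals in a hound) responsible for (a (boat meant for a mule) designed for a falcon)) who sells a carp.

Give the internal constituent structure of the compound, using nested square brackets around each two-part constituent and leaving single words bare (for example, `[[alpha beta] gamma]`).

At the top level: head "carver" (specifically "falcon mule boat hound carver"); modifier "carp".
"falcon mule boat hound carver" → head "carver" (specifically "hound carver"), modifier "falcon mule boat".
"falcon mule boat" → head "boat" (specifically "mule boat"), modifier "falcon".
"mule boat" → head "boat", modifier "mule".
"hound carver" → head "carver", modifier "hound".
Putting it together: [carp [[falcon [mule boat]] [hound carver]]].

[carp [[falcon [mule boat]] [hound carver]]]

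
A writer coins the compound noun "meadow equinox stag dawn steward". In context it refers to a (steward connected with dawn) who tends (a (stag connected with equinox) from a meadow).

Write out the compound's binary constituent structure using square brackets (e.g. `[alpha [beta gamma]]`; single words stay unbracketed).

At the top level: head "steward" (specifically "dawn steward"); modifier "meadow equinox stag".
"meadow equinox stag" → head "stag" (specifically "equinox stag"), modifier "meadow".
"equinox stag" → head "stag", modifier "equinox".
"dawn steward" → head "steward", modifier "dawn".
Putting it together: [[meadow [equinox stag]] [dawn steward]].

[[meadow [equinox stag]] [dawn steward]]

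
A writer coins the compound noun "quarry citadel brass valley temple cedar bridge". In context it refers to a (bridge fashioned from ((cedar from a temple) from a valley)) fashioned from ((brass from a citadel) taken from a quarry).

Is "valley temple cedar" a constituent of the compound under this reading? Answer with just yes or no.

yes

The paraphrase groups the words so that "valley temple cedar" is one unit: it corresponds to a single parenthesized sub-phrase.
The full structure is [[quarry [citadel brass]] [[valley [temple cedar]] bridge]], in which [valley temple cedar] is a constituent.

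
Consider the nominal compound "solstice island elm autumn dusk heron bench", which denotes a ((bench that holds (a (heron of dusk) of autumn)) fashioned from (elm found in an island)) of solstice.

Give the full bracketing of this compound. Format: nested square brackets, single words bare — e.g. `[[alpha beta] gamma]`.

[solstice [[island elm] [[autumn [dusk heron]] bench]]]

Whole compound: head "bench" (specifically "island elm autumn dusk heron bench"), modifier "solstice".
Inside "island elm autumn dusk heron bench": head "bench" (specifically "autumn dusk heron bench"), modifier "island elm".
Inside "island elm": head "elm", modifier "island".
Inside "autumn dusk heron bench": head "bench", modifier "autumn dusk heron".
Inside "autumn dusk heron": head "heron" (specifically "dusk heron"), modifier "autumn".
Inside "dusk heron": head "heron", modifier "dusk".
Assembled: [solstice [[island elm] [[autumn [dusk heron]] bench]]].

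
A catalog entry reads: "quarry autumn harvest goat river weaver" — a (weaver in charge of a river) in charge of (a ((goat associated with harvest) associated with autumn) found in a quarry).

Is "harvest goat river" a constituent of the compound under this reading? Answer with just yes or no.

The top-level split is [quarry autumn harvest goat] [river weaver]; the full structure is [[quarry [autumn [harvest goat]]] [river weaver]].
"harvest goat river" straddles a constituent boundary, so it is not a single unit.

no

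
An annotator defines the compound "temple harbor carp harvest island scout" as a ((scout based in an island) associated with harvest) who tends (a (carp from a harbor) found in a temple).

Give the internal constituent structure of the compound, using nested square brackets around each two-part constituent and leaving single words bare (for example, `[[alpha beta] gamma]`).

At the top level: head "scout" (specifically "harvest island scout"); modifier "temple harbor carp".
Within "temple harbor carp", the head is "carp" (specifically "harbor carp") and the modifier is "temple".
Within "harbor carp", the head is "carp" and the modifier is "harbor".
Within "harvest island scout", the head is "scout" (specifically "island scout") and the modifier is "harvest".
Within "island scout", the head is "scout" and the modifier is "island".
Putting it together: [[temple [harbor carp]] [harvest [island scout]]].

[[temple [harbor carp]] [harvest [island scout]]]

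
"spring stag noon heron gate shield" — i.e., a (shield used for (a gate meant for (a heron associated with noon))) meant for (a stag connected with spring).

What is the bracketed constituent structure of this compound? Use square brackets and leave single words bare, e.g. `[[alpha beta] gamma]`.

The outermost head in the paraphrase is "shield" (specifically "noon heron gate shield"), modified by "spring stag".
Within "spring stag", the head is "stag" and the modifier is "spring".
Within "noon heron gate shield", the head is "shield" and the modifier is "noon heron gate".
Within "noon heron gate", the head is "gate" and the modifier is "noon heron".
Within "noon heron", the head is "heron" and the modifier is "noon".
Putting it together: [[spring stag] [[[noon heron] gate] shield]].

[[spring stag] [[[noon heron] gate] shield]]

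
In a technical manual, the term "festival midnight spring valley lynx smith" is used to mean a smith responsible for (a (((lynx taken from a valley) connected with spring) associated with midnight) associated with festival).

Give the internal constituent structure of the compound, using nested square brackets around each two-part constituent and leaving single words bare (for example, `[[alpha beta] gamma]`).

Overall it is a kind of smith; the modifier is "festival midnight spring valley lynx".
"festival midnight spring valley lynx" → head "lynx" (specifically "midnight spring valley lynx"), modifier "festival".
"midnight spring valley lynx" → head "lynx" (specifically "spring valley lynx"), modifier "midnight".
"spring valley lynx" → head "lynx" (specifically "valley lynx"), modifier "spring".
"valley lynx" → head "lynx", modifier "valley".
So the structure is [[festival [midnight [spring [valley lynx]]]] smith].

[[festival [midnight [spring [valley lynx]]]] smith]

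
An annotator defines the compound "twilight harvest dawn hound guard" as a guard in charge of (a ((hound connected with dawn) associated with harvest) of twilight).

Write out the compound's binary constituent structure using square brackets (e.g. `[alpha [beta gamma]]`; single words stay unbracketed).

[[twilight [harvest [dawn hound]]] guard]

Overall it is a kind of guard; the modifier is "twilight harvest dawn hound".
Inside "twilight harvest dawn hound": head "hound" (specifically "harvest dawn hound"), modifier "twilight".
Inside "harvest dawn hound": head "hound" (specifically "dawn hound"), modifier "harvest".
Inside "dawn hound": head "hound", modifier "dawn".
Putting it together: [[twilight [harvest [dawn hound]]] guard].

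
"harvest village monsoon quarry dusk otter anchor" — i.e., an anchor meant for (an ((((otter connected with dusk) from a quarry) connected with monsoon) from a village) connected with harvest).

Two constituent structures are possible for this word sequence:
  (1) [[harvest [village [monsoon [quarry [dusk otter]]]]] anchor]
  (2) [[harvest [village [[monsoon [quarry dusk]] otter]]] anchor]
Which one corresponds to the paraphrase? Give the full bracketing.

[[harvest [village [monsoon [quarry [dusk otter]]]]] anchor]

The paraphrase's head is the "anchor" part ("anchor"); its modifier is "harvest village monsoon quarry dusk otter".
That top-level split, carried through the inner groups, gives [[harvest [village [monsoon [quarry [dusk otter]]]]] anchor].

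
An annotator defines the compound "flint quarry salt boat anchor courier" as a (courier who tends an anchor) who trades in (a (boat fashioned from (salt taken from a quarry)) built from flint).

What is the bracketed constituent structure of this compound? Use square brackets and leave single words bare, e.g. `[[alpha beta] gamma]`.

[[flint [[quarry salt] boat]] [anchor courier]]

The outermost head in the paraphrase is "courier" (specifically "anchor courier"), modified by "flint quarry salt boat".
Inside "flint quarry salt boat": head "boat" (specifically "quarry salt boat"), modifier "flint".
Inside "quarry salt boat": head "boat", modifier "quarry salt".
Inside "quarry salt": head "salt", modifier "quarry".
Inside "anchor courier": head "courier", modifier "anchor".
Putting it together: [[flint [[quarry salt] boat]] [anchor courier]].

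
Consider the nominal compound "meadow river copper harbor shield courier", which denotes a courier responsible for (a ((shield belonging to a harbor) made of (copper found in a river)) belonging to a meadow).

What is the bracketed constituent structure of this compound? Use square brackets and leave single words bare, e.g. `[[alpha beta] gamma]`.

[[meadow [[river copper] [harbor shield]]] courier]

Whole compound: head "courier", modifier "meadow river copper harbor shield".
Inside "meadow river copper harbor shield": head "shield" (specifically "river copper harbor shield"), modifier "meadow".
Inside "river copper harbor shield": head "shield" (specifically "harbor shield"), modifier "river copper".
Inside "river copper": head "copper", modifier "river".
Inside "harbor shield": head "shield", modifier "harbor".
Assembled: [[meadow [[river copper] [harbor shield]]] courier].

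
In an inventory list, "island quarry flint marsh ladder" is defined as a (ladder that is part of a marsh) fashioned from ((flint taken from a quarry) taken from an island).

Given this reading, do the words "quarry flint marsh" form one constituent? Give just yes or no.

no

The top-level split is [island quarry flint] [marsh ladder]; the full structure is [[island [quarry flint]] [marsh ladder]].
"quarry flint marsh" straddles a constituent boundary, so it is not a single unit.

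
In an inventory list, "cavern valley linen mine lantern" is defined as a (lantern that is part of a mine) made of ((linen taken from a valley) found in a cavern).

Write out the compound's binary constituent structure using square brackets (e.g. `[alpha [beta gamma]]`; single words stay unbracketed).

[[cavern [valley linen]] [mine lantern]]

At the top level: head "lantern" (specifically "mine lantern"); modifier "cavern valley linen".
Inside "cavern valley linen": head "linen" (specifically "valley linen"), modifier "cavern".
Inside "valley linen": head "linen", modifier "valley".
Inside "mine lantern": head "lantern", modifier "mine".
Putting it together: [[cavern [valley linen]] [mine lantern]].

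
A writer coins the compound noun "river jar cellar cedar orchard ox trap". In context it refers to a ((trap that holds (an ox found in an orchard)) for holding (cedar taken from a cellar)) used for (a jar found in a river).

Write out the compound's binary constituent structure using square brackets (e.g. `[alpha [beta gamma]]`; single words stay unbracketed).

The outermost head in the paraphrase is "trap" (specifically "cellar cedar orchard ox trap"), modified by "river jar".
"river jar" → head "jar", modifier "river".
"cellar cedar orchard ox trap" → head "trap" (specifically "orchard ox trap"), modifier "cellar cedar".
"cellar cedar" → head "cedar", modifier "cellar".
"orchard ox trap" → head "trap", modifier "orchard ox".
"orchard ox" → head "ox", modifier "orchard".
So the structure is [[river jar] [[cellar cedar] [[orchard ox] trap]]].

[[river jar] [[cellar cedar] [[orchard ox] trap]]]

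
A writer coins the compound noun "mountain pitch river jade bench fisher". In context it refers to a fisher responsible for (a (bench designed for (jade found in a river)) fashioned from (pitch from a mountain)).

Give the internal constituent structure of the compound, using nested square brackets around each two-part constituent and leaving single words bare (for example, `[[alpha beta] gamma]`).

Whole compound: head "fisher", modifier "mountain pitch river jade bench".
Inside "mountain pitch river jade bench": head "bench" (specifically "river jade bench"), modifier "mountain pitch".
Inside "mountain pitch": head "pitch", modifier "mountain".
Inside "river jade bench": head "bench", modifier "river jade".
Inside "river jade": head "jade", modifier "river".
Putting it together: [[[mountain pitch] [[river jade] bench]] fisher].

[[[mountain pitch] [[river jade] bench]] fisher]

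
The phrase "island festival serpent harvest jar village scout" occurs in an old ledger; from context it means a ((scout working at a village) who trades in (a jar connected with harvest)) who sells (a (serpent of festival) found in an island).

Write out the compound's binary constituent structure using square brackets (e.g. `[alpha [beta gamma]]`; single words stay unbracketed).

At the top level: head "scout" (specifically "harvest jar village scout"); modifier "island festival serpent".
Within "island festival serpent", the head is "serpent" (specifically "festival serpent") and the modifier is "island".
Within "festival serpent", the head is "serpent" and the modifier is "festival".
Within "harvest jar village scout", the head is "scout" (specifically "village scout") and the modifier is "harvest jar".
Within "harvest jar", the head is "jar" and the modifier is "harvest".
Within "village scout", the head is "scout" and the modifier is "village".
So the structure is [[island [festival serpent]] [[harvest jar] [village scout]]].

[[island [festival serpent]] [[harvest jar] [village scout]]]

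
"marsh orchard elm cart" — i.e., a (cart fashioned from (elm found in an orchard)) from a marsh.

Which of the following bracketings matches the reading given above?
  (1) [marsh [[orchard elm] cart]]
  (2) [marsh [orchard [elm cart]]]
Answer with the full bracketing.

The paraphrase's head is the "cart" part ("orchard elm cart"); its modifier is "marsh".
That top-level split, carried through the inner groups, gives [marsh [[orchard elm] cart]].

[marsh [[orchard elm] cart]]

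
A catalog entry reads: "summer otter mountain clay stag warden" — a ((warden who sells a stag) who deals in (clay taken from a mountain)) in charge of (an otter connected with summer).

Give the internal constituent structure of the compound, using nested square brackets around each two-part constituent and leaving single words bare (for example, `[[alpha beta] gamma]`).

[[summer otter] [[mountain clay] [stag warden]]]

Whole compound: head "warden" (specifically "mountain clay stag warden"), modifier "summer otter".
Within "summer otter", the head is "otter" and the modifier is "summer".
Within "mountain clay stag warden", the head is "warden" (specifically "stag warden") and the modifier is "mountain clay".
Within "mountain clay", the head is "clay" and the modifier is "mountain".
Within "stag warden", the head is "warden" and the modifier is "stag".
So the structure is [[summer otter] [[mountain clay] [stag warden]]].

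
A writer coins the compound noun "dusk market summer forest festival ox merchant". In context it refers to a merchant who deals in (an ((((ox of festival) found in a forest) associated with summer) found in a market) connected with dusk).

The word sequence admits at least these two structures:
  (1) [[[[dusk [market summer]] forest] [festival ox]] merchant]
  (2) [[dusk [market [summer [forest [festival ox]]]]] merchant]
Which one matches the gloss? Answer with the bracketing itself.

[[dusk [market [summer [forest [festival ox]]]]] merchant]

The paraphrase's head is the "merchant" part ("merchant"); its modifier is "dusk market summer forest festival ox".
That top-level split, carried through the inner groups, gives [[dusk [market [summer [forest [festival ox]]]]] merchant].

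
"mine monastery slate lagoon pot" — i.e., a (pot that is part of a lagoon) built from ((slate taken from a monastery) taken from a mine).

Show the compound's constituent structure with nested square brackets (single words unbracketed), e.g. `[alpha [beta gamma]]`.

Overall it is a kind of pot (specifically "lagoon pot"); the modifier is "mine monastery slate".
Inside "mine monastery slate": head "slate" (specifically "monastery slate"), modifier "mine".
Inside "monastery slate": head "slate", modifier "monastery".
Inside "lagoon pot": head "pot", modifier "lagoon".
Putting it together: [[mine [monastery slate]] [lagoon pot]].

[[mine [monastery slate]] [lagoon pot]]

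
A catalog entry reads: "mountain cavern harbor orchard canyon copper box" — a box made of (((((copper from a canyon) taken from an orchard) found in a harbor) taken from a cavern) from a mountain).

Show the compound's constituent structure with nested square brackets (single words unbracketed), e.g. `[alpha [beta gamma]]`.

The outermost head in the paraphrase is "box", modified by "mountain cavern harbor orchard canyon copper".
"mountain cavern harbor orchard canyon copper" → head "copper" (specifically "cavern harbor orchard canyon copper"), modifier "mountain".
"cavern harbor orchard canyon copper" → head "copper" (specifically "harbor orchard canyon copper"), modifier "cavern".
"harbor orchard canyon copper" → head "copper" (specifically "orchard canyon copper"), modifier "harbor".
"orchard canyon copper" → head "copper" (specifically "canyon copper"), modifier "orchard".
"canyon copper" → head "copper", modifier "canyon".
So the structure is [[mountain [cavern [harbor [orchard [canyon copper]]]]] box].

[[mountain [cavern [harbor [orchard [canyon copper]]]]] box]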